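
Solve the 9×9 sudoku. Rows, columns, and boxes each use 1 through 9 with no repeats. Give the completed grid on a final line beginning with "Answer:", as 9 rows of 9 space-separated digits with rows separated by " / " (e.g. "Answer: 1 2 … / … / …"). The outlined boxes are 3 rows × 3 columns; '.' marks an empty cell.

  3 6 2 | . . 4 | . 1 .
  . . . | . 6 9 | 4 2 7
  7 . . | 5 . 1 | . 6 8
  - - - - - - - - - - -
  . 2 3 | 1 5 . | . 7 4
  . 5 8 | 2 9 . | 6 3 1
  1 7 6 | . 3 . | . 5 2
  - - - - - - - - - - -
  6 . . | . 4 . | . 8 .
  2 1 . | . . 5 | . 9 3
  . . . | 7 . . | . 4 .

Step 1. [r7c9∈{5}] nothing but 5 survives at r7c9. So r7c9=5.
Step 2. [r8c5∈{8}] only 8 remains possible at r8c5 ⇒ r8c5=8.
Step 3. [r6c7∈{8,9}] across row 6, 9 lands solely at r6c7 ⇒ r6c7=9.
Step 4. [r7c7∈{1,2,7}] row 7 places 1 nowhere but r7c7. So r7c7=1.
Step 5. [r2c2∈{8}] only 8 remains possible at r2c2, so r2c2=8.
Step 6. [r7c6∈{2,3}] in row 7, 2 fits only at r7c6 ⇒ r7c6=2.
Step 7. [r9c6∈{3,6}] r9c6 is the only open cell in col 6 admitting 3. So r9c6=3.
Step 8. [r9c2∈{9}] only 9 remains possible at r9c2, so r9c2=9.
Step 9. [r8c3∈{4,7}] in row 8, 4 fits only at r8c3. So r8c3=4.
Step 10. [r9c3∈{5}] only 5 remains possible at r9c3, so r9c3=5.
Step 11. [r6c6∈{8}] r6c6's peers cover all but 8, so r6c6=8.
Step 12. [r3c7∈{3}] r3c7 is down to just 3. So r3c7=3.
Step 13. [r7c2∈{3}] nothing but 3 survives at r7c2, so r7c2=3.
Step 14. [r9c9∈{6}] r9c9 has the single candidate 6, so r9c9=6.
Step 15. [r6c4∈{4}] nothing but 4 survives at r6c4. So r6c4=4.
Step 16. [r5c6∈{7}] only 7 remains possible at r5c6 ⇒ r5c6=7.
Step 17. [r9c1∈{8}] only 8 remains possible at r9c1, so r9c1=8.
Step 18. [r4c1∈{9}] only 9 remains possible at r4c1 ⇒ r4c1=9.
Step 19. [r1c4∈{8}] r1c4's peers cover all but 8, so r1c4=8.
Step 20. [r4c7∈{8}] r4c7's peers cover all but 8, so r4c7=8.
Step 21. [r9c5∈{1}] only 1 remains possible at r9c5, so r9c5=1.
Step 22. [r9c7∈{2}] nothing but 2 survives at r9c7 ⇒ r9c7=2.
Step 23. [r7c4∈{9}] nothing but 9 survives at r7c4. So r7c4=9.
Step 24. [r4c6∈{6}] nothing but 6 survives at r4c6. So r4c6=6.
Step 25. [r3c2∈{4}] r3c2 is down to just 4. So r3c2=4.
Step 26. [r2c3∈{1}] nothing but 1 survives at r2c3, so r2c3=1.
Step 27. [r8c7∈{7}] r8c7's peers cover all but 7. So r8c7=7.
Step 28. [r1c7∈{5}] only 5 remains possible at r1c7, so r1c7=5.
Step 29. [r3c3∈{9}] r3c3 is down to just 9. So r3c3=9.
Step 30. [r3c5∈{2}] r3c5's peers cover all but 2. So r3c5=2.
Step 31. [r7c3∈{7}] only 7 remains possible at r7c3 ⇒ r7c3=7.
Step 32. [r5c1∈{4}] only 4 remains possible at r5c1. So r5c1=4.
Step 33. [r2c4∈{3}] only 3 remains possible at r2c4. So r2c4=3.
Step 34. [r1c5∈{7}] r1c5 has the single candidate 7, so r1c5=7.
Step 35. [r8c4∈{6}] nothing but 6 survives at r8c4, so r8c4=6.
Step 36. [r1c9∈{9}] only 9 remains possible at r1c9 ⇒ r1c9=9.
Step 37. [r2c1∈{5}] r2c1 is down to just 5, so r2c1=5.

Answer: 3 6 2 8 7 4 5 1 9 / 5 8 1 3 6 9 4 2 7 / 7 4 9 5 2 1 3 6 8 / 9 2 3 1 5 6 8 7 4 / 4 5 8 2 9 7 6 3 1 / 1 7 6 4 3 8 9 5 2 / 6 3 7 9 4 2 1 8 5 / 2 1 4 6 8 5 7 9 3 / 8 9 5 7 1 3 2 4 6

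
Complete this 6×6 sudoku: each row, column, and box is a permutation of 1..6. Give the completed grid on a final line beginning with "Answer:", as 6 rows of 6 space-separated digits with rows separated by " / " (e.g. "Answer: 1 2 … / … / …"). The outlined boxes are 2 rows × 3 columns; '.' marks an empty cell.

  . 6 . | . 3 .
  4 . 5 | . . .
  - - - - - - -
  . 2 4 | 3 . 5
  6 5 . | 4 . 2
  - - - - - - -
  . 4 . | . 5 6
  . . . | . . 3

Step 1. [r6c2∈{1}] r6c2 is down to just 1. So r6c2=1.
Step 2. [r6c4∈{2}] only 2 remains possible at r6c4 ⇒ r6c4=2.
Step 3. [r2c6∈{1}] r2c6 is down to just 1, so r2c6=1.
Step 4. [r3c1∈{1}] r3c1 is down to just 1. So r3c1=1.
Step 5. [r1c1∈{2}] r1c1 has the single candidate 2. So r1c1=2.
Step 6. [r2c5∈{2,6}] 2 has one home in row 2: r2c5, so r2c5=2.
Step 7. [r4c3∈{3}] r4c3's peers cover all but 3. So r4c3=3.
Step 8. [r1c3∈{1}] r1c3's peers cover all but 1, so r1c3=1.
Step 9. [r5c1∈{3}] r5c1 is down to just 3. So r5c1=3.
Step 10. [r2c2∈{3}] nothing but 3 survives at r2c2. So r2c2=3.
Step 11. [r1c4∈{5}] nothing but 5 survives at r1c4 ⇒ r1c4=5.
Step 12. [r3c5∈{6}] r3c5's peers cover all but 6 ⇒ r3c5=6.
Step 13. [r6c3∈{6}] r6c3's peers cover all but 6, so r6c3=6.
Step 14. [r1c6∈{4}] only 4 remains possible at r1c6, so r1c6=4.
Step 15. [r5c4∈{1}] r5c4 is down to just 1, so r5c4=1.
Step 16. [r5c3∈{2}] r5c3 is down to just 2 ⇒ r5c3=2.
Step 17. [r6c5∈{4}] r6c5's peers cover all but 4 ⇒ r6c5=4.
Step 18. [r2c4∈{6}] r2c4 has the single candidate 6. So r2c4=6.
Step 19. [r6c1∈{5}] only 5 remains possible at r6c1, so r6c1=5.
Step 20. [r4c5∈{1}] nothing but 1 survives at r4c5, so r4c5=1.

Answer: 2 6 1 5 3 4 / 4 3 5 6 2 1 / 1 2 4 3 6 5 / 6 5 3 4 1 2 / 3 4 2 1 5 6 / 5 1 6 2 4 3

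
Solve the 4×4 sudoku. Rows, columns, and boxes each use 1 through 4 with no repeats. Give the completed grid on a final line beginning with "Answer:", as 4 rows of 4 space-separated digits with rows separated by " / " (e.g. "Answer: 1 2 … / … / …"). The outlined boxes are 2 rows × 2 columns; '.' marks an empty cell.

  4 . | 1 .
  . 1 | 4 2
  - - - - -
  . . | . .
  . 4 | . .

Step 1. [r1c4∈{3}] only 3 remains possible at r1c4 ⇒ r1c4=3.
Step 2. [r3c2∈{2,3}] in col 2, 3 fits only at r3c2 ⇒ r3c2=3.
Step 3. [r4c4∈{1}] r4c4's peers cover all but 1, so r4c4=1.
Step 4. [r4c1∈{2}] nothing but 2 survives at r4c1. So r4c1=2.
Step 5. [r4c3∈{3}] r4c3 is down to just 3. So r4c3=3.
Step 6. [r3c3∈{2}] r3c3's peers cover all but 2 ⇒ r3c3=2.
Step 7. [r2c1∈{3}] r2c1's peers cover all but 3, so r2c1=3.
Step 8. [r3c1∈{1}] r3c1 has the single candidate 1, so r3c1=1.
Step 9. [r3c4∈{4}] r3c4 is down to just 4. So r3c4=4.
Step 10. [r1c2∈{2}] r1c2 is down to just 2 ⇒ r1c2=2.

Answer: 4 2 1 3 / 3 1 4 2 / 1 3 2 4 / 2 4 3 1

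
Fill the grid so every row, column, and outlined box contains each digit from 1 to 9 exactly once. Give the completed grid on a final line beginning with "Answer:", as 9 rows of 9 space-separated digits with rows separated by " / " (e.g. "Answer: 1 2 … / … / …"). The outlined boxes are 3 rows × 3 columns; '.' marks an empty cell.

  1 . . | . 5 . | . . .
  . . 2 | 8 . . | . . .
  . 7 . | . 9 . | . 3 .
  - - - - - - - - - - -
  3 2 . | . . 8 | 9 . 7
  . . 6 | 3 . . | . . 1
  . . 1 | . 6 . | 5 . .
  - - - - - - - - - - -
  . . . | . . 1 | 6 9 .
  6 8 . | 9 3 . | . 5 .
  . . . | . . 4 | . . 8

Step 1. [r8c7∈{1,2,4,7}] row 8 places 1 nowhere but r8c7 ⇒ r8c7=1.
Step 2. [r5c6∈{2,5,7,9}] in col 6, 5 fits only at r5c6. So r5c6=5.
Step 3. [r9c4∈{2,5,6,7}] r9c4 is the only open cell in row 9 admitting 6 ⇒ r9c4=6.
Step 4. [r9c7∈{2,3,7}] in col 7, 3 fits only at r9c7 ⇒ r9c7=3.
Step 5. [r9c8∈{2,7}] r9c8 is the only open cell in box 9 admitting 7, so r9c8=7.
Step 6. [r9c5∈{2}] r9c5's peers cover all but 2, so r9c5=2.
Step 7. [r8c6∈{7}] r8c6 is down to just 7. So r8c6=7.
Step 8. [r8c3∈{4}] nothing but 4 survives at r8c3, so r8c3=4.
Step 9. [r7c9∈{2,4}] r7c9 is the only open cell in row 7 admitting 4 ⇒ r7c9=4.
Step 10. [r3c4∈{1,2,4}] 1 has one home in row 3: r3c4. So r3c4=1.
Step 11. [r4c4∈{4}] r4c4 has the single candidate 4 ⇒ r4c4=4.
Step 12. [r2c5∈{4,7}] across col 5, 4 lands solely at r2c5 ⇒ r2c5=4.
Step 13. [r6c6∈{2,9}] col 6 places 9 nowhere but r6c6 ⇒ r6c6=9.
Step 14. [r6c2∈{4}] r6c2's peers cover all but 4. So r6c2=4.
Step 15. [r5c2∈{9}] r5c2 has the single candidate 9 ⇒ r5c2=9.
Step 16. [r6c4∈{2,7}] in box 5, 2 fits only at r6c4 ⇒ r6c4=2.
Step 17. [r6c8∈{8}] r6c8's peers cover all but 8 ⇒ r6c8=8.
Step 18. [r7c3∈{3,5,7}] across col 3, 7 lands solely at r7c3, so r7c3=7.
Step 19. [r1c3∈{3,8,9}] 3 has one home in col 3: r1c3. So r1c3=3.
Step 20. [r1c7∈{2,4,7,8}] r1c7 is the only open cell in row 1 admitting 8, so r1c7=8.
Step 21. [r1c2∈{6}] r1c2 has the single candidate 6 ⇒ r1c2=6.
Step 22. [r2c2∈{5}] r2c2's peers cover all but 5, so r2c2=5.
Step 23. [r1c6∈{2}] r1c6's peers cover all but 2, so r1c6=2.
Step 24. [r3c6∈{6}] only 6 remains possible at r3c6 ⇒ r3c6=6.
Step 25. [r1c8∈{4}] r1c8's peers cover all but 4, so r1c8=4.
Step 26. [r2c9∈{6,9}] r2c9 is the only open cell in col 9 admitting 6, so r2c9=6.
Step 27. [r3c7∈{2}] r3c7 has the single candidate 2 ⇒ r3c7=2.
Step 28. [r9c3∈{5,9}] col 3 places 9 nowhere but r9c3 ⇒ r9c3=9.
Step 29. [r5c1∈{7,8}] row 5 places 8 nowhere but r5c1, so r5c1=8.
Step 30. [r7c1∈{2,5}] across row 7, 2 lands solely at r7c1. So r7c1=2.
Step 31. [r2c7∈{7}] r2c7's peers cover all but 7 ⇒ r2c7=7.
Step 32. [r5c5∈{7}] r5c5's peers cover all but 7. So r5c5=7.
Step 33. [r2c1∈{9}] r2c1 has the single candidate 9, so r2c1=9.
Step 34. [r4c3∈{5}] only 5 remains possible at r4c3, so r4c3=5.
Step 35. [r5c8∈{2}] r5c8's peers cover all but 2. So r5c8=2.
Step 36. [r4c8∈{6}] r4c8 is down to just 6. So r4c8=6.
Step 37. [r7c5∈{8}] r7c5's peers cover all but 8 ⇒ r7c5=8.
Step 38. [r2c6∈{3}] r2c6 has the single candidate 3 ⇒ r2c6=3.
Step 39. [r3c9∈{5}] only 5 remains possible at r3c9, so r3c9=5.
Step 40. [r6c9∈{3}] r6c9 has the single candidate 3, so r6c9=3.
Step 41. [r9c1∈{5}] r9c1 has the single candidate 5, so r9c1=5.
Step 42. [r7c4∈{5}] nothing but 5 survives at r7c4, so r7c4=5.
Step 43. [r2c8∈{1}] r2c8 is down to just 1 ⇒ r2c8=1.
Step 44. [r5c7∈{4}] only 4 remains possible at r5c7 ⇒ r5c7=4.
Step 45. [r1c9∈{9}] nothing but 9 survives at r1c9 ⇒ r1c9=9.
Step 46. [r1c4∈{7}] nothing but 7 survives at r1c4. So r1c4=7.
Step 47. [r3c3∈{8}] nothing but 8 survives at r3c3, so r3c3=8.
Step 48. [r3c1∈{4}] r3c1 is down to just 4 ⇒ r3c1=4.
Step 49. [r7c2∈{3}] r7c2 has the single candidate 3, so r7c2=3.
Step 50. [r6c1∈{7}] nothing but 7 survives at r6c1, so r6c1=7.
Step 51. [r8c9∈{2}] r8c9 has the single candidate 2. So r8c9=2.
Step 52. [r4c5∈{1}] r4c5 has the single candidate 1 ⇒ r4c5=1.
Step 53. [r9c2∈{1}] only 1 remains possible at r9c2 ⇒ r9c2=1.

Answer: 1 6 3 7 5 2 8 4 9 / 9 5 2 8 4 3 7 1 6 / 4 7 8 1 9 6 2 3 5 / 3 2 5 4 1 8 9 6 7 / 8 9 6 3 7 5 4 2 1 / 7 4 1 2 6 9 5 8 3 / 2 3 7 5 8 1 6 9 4 / 6 8 4 9 3 7 1 5 2 / 5 1 9 6 2 4 3 7 8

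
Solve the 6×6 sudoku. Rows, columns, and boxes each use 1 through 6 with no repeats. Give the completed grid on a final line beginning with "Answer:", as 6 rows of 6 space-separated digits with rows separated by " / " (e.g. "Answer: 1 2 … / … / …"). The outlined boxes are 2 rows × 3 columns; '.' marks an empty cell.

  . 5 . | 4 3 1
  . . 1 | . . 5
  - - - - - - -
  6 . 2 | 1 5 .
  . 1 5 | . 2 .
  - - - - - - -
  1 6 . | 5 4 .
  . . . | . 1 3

Step 1. [r2c4∈{2,6}] in box 2, 2 fits only at r2c4 ⇒ r2c4=2.
Step 2. [r3c2∈{3,4}] 3 has one home in row 3: r3c2 ⇒ r3c2=3.
Step 3. [r4c1∈{4}] only 4 remains possible at r4c1 ⇒ r4c1=4.
Step 4. [r6c2∈{2,4}] 2 has one home in col 2: r6c2, so r6c2=2.
Step 5. [r6c4∈{6}] nothing but 6 survives at r6c4 ⇒ r6c4=6.
Step 6. [r6c3∈{4}] r6c3's peers cover all but 4, so r6c3=4.
Step 7. [r5c3∈{3}] r5c3 is down to just 3. So r5c3=3.
Step 8. [r3c6∈{4}] r3c6 is down to just 4. So r3c6=4.
Step 9. [r6c1∈{5}] only 5 remains possible at r6c1 ⇒ r6c1=5.
Step 10. [r4c6∈{6}] r4c6's peers cover all but 6, so r4c6=6.
Step 11. [r1c1∈{2}] nothing but 2 survives at r1c1, so r1c1=2.
Step 12. [r5c6∈{2}] r5c6 has the single candidate 2, so r5c6=2.
Step 13. [r1c3∈{6}] r1c3 is down to just 6. So r1c3=6.
Step 14. [r2c1∈{3}] r2c1's peers cover all but 3 ⇒ r2c1=3.
Step 15. [r2c5∈{6}] r2c5 is down to just 6, so r2c5=6.
Step 16. [r2c2∈{4}] nothing but 4 survives at r2c2 ⇒ r2c2=4.
Step 17. [r4c4∈{3}] nothing but 3 survives at r4c4, so r4c4=3.

Answer: 2 5 6 4 3 1 / 3 4 1 2 6 5 / 6 3 2 1 5 4 / 4 1 5 3 2 6 / 1 6 3 5 4 2 / 5 2 4 6 1 3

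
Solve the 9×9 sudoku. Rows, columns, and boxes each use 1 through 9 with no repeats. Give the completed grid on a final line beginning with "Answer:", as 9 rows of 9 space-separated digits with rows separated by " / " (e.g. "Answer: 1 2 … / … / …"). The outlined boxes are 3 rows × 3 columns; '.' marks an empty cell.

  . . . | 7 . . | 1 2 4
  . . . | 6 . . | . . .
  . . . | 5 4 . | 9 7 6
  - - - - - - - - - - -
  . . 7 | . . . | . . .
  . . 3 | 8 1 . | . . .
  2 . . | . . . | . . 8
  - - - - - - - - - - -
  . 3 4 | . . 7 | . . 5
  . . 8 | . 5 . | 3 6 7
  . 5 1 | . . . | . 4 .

Step 1. [r8c1∈{9}] nothing but 9 survives at r8c1, so r8c1=9.
Step 2. [r4c9∈{1,2,3,9}] col 9 places 1 nowhere but r4c9 ⇒ r4c9=1.
Step 3. [r2c2∈{1,2,4,7,8,9}] in col 2, 7 fits only at r2c2. So r2c2=7.
Step 4. [r2c1∈{1,3,4,5,8}] row 2 places 4 nowhere but r2c1 ⇒ r2c1=4.
Step 5. [r2c6∈{1,2,3,8,9}] across row 2, 1 lands solely at r2c6 ⇒ r2c6=1.
Step 6. [r5c7∈{2,4,5,6,7}] across row 5, 7 lands solely at r5c7 ⇒ r5c7=7.
Step 7. [r7c1∈{6}] only 6 remains possible at r7c1 ⇒ r7c1=6.
Step 8. [r5c1∈{5}] r5c1 is down to just 5, so r5c1=5.
Step 9. [r5c8∈{9}] r5c8 is down to just 9. So r5c8=9.
Step 10. [r9c9∈{2,9}] 9 has one home in col 9: r9c9. So r9c9=9.
Step 11. [r6c2∈{1,4,6,9}] across row 6, 1 lands solely at r6c2. So r6c2=1.
Step 12. [r8c2∈{2}] only 2 remains possible at r8c2, so r8c2=2.
Step 13. [r3c2∈{8}] r3c2's peers cover all but 8, so r3c2=8.
Step 14. [r8c6∈{4}] nothing but 4 survives at r8c6. So r8c6=4.
Step 15. [r6c5∈{3,6,7,9}] r6c5 is the only open cell in row 6 admitting 7, so r6c5=7.
Step 16. [r1c3∈{5,6,9}] across row 1, 5 lands solely at r1c3 ⇒ r1c3=5.
Step 17. [r6c3∈{6,9}] 6 has one home in col 3: r6c3. So r6c3=6.
Step 18. [r4c7∈{2,4,5,6}] r4c7 is the only open cell in col 7 admitting 6, so r4c7=6.
Step 19. [r4c2∈{4,9}] across box 4, 9 lands solely at r4c2. So r4c2=9.
Step 20. [r9c5∈{2,3,6,8}] in col 5, 6 fits only at r9c5. So r9c5=6.
Step 21. [r1c1∈{3}] r1c1 is down to just 3 ⇒ r1c1=3.
Step 22. [r3c6∈{2,3}] across row 3, 3 lands solely at r3c6 ⇒ r3c6=3.
Step 23. [r2c5∈{2,8,9}] box 2 places 2 nowhere but r2c5. So r2c5=2.
Step 24. [r4c5∈{3}] r4c5 has the single candidate 3. So r4c5=3.
Step 25. [r4c8∈{5}] nothing but 5 survives at r4c8, so r4c8=5.
Step 26. [r4c6∈{2}] r4c6 is down to just 2 ⇒ r4c6=2.
Step 27. [r9c6∈{8}] r9c6 is down to just 8 ⇒ r9c6=8.
Step 28. [r9c7∈{2}] only 2 remains possible at r9c7, so r9c7=2.
Step 29. [r7c4∈{1,2,9}] across row 7, 2 lands solely at r7c4 ⇒ r7c4=2.
Step 30. [r7c7∈{8}] r7c7's peers cover all but 8 ⇒ r7c7=8.
Step 31. [r1c6∈{9}] nothing but 9 survives at r1c6 ⇒ r1c6=9.
Step 32. [r6c4∈{4,9}] row 6 places 9 nowhere but r6c4 ⇒ r6c4=9.
Step 33. [r2c9∈{3}] r2c9 is down to just 3 ⇒ r2c9=3.
Step 34. [r1c2∈{6}] nothing but 6 survives at r1c2. So r1c2=6.
Step 35. [r4c4∈{4}] only 4 remains possible at r4c4, so r4c4=4.
Step 36. [r6c7∈{4}] nothing but 4 survives at r6c7 ⇒ r6c7=4.
Step 37. [r3c1∈{1}] nothing but 1 survives at r3c1, so r3c1=1.
Step 38. [r9c1∈{7}] r9c1 has the single candidate 7. So r9c1=7.
Step 39. [r1c5∈{8}] r1c5 has the single candidate 8, so r1c5=8.
Step 40. [r2c3∈{9}] r2c3 has the single candidate 9. So r2c3=9.
Step 41. [r6c6∈{5}] r6c6 is down to just 5. So r6c6=5.
Step 42. [r6c8∈{3}] nothing but 3 survives at r6c8, so r6c8=3.
Step 43. [r9c4∈{3}] r9c4 has the single candidate 3, so r9c4=3.
Step 44. [r4c1∈{8}] only 8 remains possible at r4c1 ⇒ r4c1=8.
Step 45. [r8c4∈{1}] r8c4 has the single candidate 1 ⇒ r8c4=1.
Step 46. [r2c7∈{5}] only 5 remains possible at r2c7. So r2c7=5.
Step 47. [r2c8∈{8}] r2c8 is down to just 8, so r2c8=8.
Step 48. [r7c8∈{1}] r7c8 is down to just 1 ⇒ r7c8=1.
Step 49. [r7c5∈{9}] r7c5's peers cover all but 9. So r7c5=9.
Step 50. [r3c3∈{2}] r3c3 is down to just 2, so r3c3=2.
Step 51. [r5c9∈{2}] r5c9's peers cover all but 2 ⇒ r5c9=2.
Step 52. [r5c6∈{6}] nothing but 6 survives at r5c6. So r5c6=6.
Step 53. [r5c2∈{4}] r5c2 is down to just 4 ⇒ r5c2=4.

Answer: 3 6 5 7 8 9 1 2 4 / 4 7 9 6 2 1 5 8 3 / 1 8 2 5 4 3 9 7 6 / 8 9 7 4 3 2 6 5 1 / 5 4 3 8 1 6 7 9 2 / 2 1 6 9 7 5 4 3 8 / 6 3 4 2 9 7 8 1 5 / 9 2 8 1 5 4 3 6 7 / 7 5 1 3 6 8 2 4 9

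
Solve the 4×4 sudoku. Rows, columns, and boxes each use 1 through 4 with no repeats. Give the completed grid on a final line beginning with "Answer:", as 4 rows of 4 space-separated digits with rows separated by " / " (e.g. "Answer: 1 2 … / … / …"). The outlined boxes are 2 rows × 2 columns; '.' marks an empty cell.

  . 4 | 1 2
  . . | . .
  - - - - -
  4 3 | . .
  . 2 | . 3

Step 1. [r2c1∈{1,2,3}] row 2 places 2 nowhere but r2c1, so r2c1=2.
Step 2. [r2c3∈{3,4}] 3 has one home in row 2: r2c3. So r2c3=3.
Step 3. [r4c3∈{4}] only 4 remains possible at r4c3, so r4c3=4.
Step 4. [r4c1∈{1}] r4c1 has the single candidate 1. So r4c1=1.
Step 5. [r2c4∈{4}] r2c4 has the single candidate 4 ⇒ r2c4=4.
Step 6. [r3c3∈{2}] r3c3 is down to just 2. So r3c3=2.
Step 7. [r2c2∈{1}] only 1 remains possible at r2c2 ⇒ r2c2=1.
Step 8. [r1c1∈{3}] r1c1 has the single candidate 3 ⇒ r1c1=3.
Step 9. [r3c4∈{1}] only 1 remains possible at r3c4. So r3c4=1.

Answer: 3 4 1 2 / 2 1 3 4 / 4 3 2 1 / 1 2 4 3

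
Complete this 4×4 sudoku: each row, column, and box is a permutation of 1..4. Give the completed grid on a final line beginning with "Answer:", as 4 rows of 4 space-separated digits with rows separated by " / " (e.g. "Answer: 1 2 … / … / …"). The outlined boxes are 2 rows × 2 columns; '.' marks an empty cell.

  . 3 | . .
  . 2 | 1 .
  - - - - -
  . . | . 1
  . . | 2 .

Step 1. [r1c3∈{4}] r1c3's peers cover all but 4 ⇒ r1c3=4.
Step 2. [r3c2∈{4}] r3c2 has the single candidate 4. So r3c2=4.
Step 3. [r3c3∈{3}] r3c3 has the single candidate 3. So r3c3=3.
Step 4. [r4c2∈{1}] only 1 remains possible at r4c2, so r4c2=1.
Step 5. [r4c1∈{3}] r4c1's peers cover all but 3, so r4c1=3.
Step 6. [r1c1∈{1}] r1c1 has the single candidate 1 ⇒ r1c1=1.
Step 7. [r2c1∈{4}] r2c1's peers cover all but 4, so r2c1=4.
Step 8. [r1c4∈{2}] r1c4 is down to just 2. So r1c4=2.
Step 9. [r4c4∈{4}] r4c4 is down to just 4, so r4c4=4.
Step 10. [r3c1∈{2}] r3c1's peers cover all but 2. So r3c1=2.
Step 11. [r2c4∈{3}] r2c4 is down to just 3, so r2c4=3.

Answer: 1 3 4 2 / 4 2 1 3 / 2 4 3 1 / 3 1 2 4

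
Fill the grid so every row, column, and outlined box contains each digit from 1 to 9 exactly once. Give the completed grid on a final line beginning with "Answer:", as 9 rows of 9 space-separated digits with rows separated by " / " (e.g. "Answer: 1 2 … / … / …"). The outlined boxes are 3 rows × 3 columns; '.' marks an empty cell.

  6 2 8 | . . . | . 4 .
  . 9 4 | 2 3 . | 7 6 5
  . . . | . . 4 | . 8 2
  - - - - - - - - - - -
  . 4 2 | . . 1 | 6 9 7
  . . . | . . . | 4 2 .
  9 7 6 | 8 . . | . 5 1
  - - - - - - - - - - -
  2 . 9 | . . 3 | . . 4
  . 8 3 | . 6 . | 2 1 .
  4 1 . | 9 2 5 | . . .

Step 1. [r4c5∈{5}] r4c5 has the single candidate 5 ⇒ r4c5=5.
Step 2. [r8c6∈{7}] r8c6 has the single candidate 7 ⇒ r8c6=7.
Step 3. [r3c1∈{1,3,5,7}] in col 1, 7 fits only at r3c1. So r3c1=7.
Step 4. [r1c6∈{9}] r1c6's peers cover all but 9, so r1c6=9.
Step 5. [r3c5∈{1}] r3c5's peers cover all but 1 ⇒ r3c5=1.
Step 6. [r1c9∈{3}] nothing but 3 survives at r1c9 ⇒ r1c9=3.
Step 7. [r3c3∈{5}] nothing but 5 survives at r3c3 ⇒ r3c3=5.
Step 8. [r4c4∈{3}] r4c4 has the single candidate 3, so r4c4=3.
Step 9. [r5c1∈{1,3,5,8}] r5c1 is the only open cell in col 1 admitting 3, so r5c1=3.
Step 10. [r7c7∈{5,8}] r7c7 is the only open cell in col 7 admitting 5, so r7c7=5.
Step 11. [r9c7∈{3,8}] in col 7, 8 fits only at r9c7. So r9c7=8.
Step 12. [r1c5∈{7}] r1c5's peers cover all but 7, so r1c5=7.
Step 13. [r9c3∈{7}] r9c3's peers cover all but 7, so r9c3=7.
Step 14. [r5c4∈{6,7}] 7 has one home in row 5: r5c4. So r5c4=7.
Step 15. [r6c6∈{2}] r6c6 has the single candidate 2 ⇒ r6c6=2.
Step 16. [r3c4∈{6}] r3c4 is down to just 6 ⇒ r3c4=6.
Step 17. [r7c5∈{8}] r7c5's peers cover all but 8, so r7c5=8.
Step 18. [r2c1∈{1}] r2c1 has the single candidate 1, so r2c1=1.
Step 19. [r3c2∈{3}] r3c2's peers cover all but 3, so r3c2=3.
Step 20. [r8c4∈{4}] r8c4 has the single candidate 4. So r8c4=4.
Step 21. [r5c9∈{8}] r5c9 has the single candidate 8. So r5c9=8.
Step 22. [r6c5∈{4}] nothing but 4 survives at r6c5. So r6c5=4.
Step 23. [r5c2∈{5}] only 5 remains possible at r5c2 ⇒ r5c2=5.
Step 24. [r7c8∈{7}] r7c8 has the single candidate 7. So r7c8=7.
Step 25. [r5c5∈{9}] r5c5 is down to just 9. So r5c5=9.
Step 26. [r4c1∈{8}] nothing but 8 survives at r4c1 ⇒ r4c1=8.
Step 27. [r8c1∈{5}] nothing but 5 survives at r8c1. So r8c1=5.
Step 28. [r1c7∈{1}] r1c7 is down to just 1 ⇒ r1c7=1.
Step 29. [r7c4∈{1}] r7c4 has the single candidate 1 ⇒ r7c4=1.
Step 30. [r6c7∈{3}] r6c7 has the single candidate 3 ⇒ r6c7=3.
Step 31. [r5c6∈{6}] r5c6 is down to just 6, so r5c6=6.
Step 32. [r7c2∈{6}] r7c2 has the single candidate 6. So r7c2=6.
Step 33. [r9c8∈{3}] nothing but 3 survives at r9c8. So r9c8=3.
Step 34. [r2c6∈{8}] r2c6's peers cover all but 8, so r2c6=8.
Step 35. [r5c3∈{1}] r5c3 has the single candidate 1, so r5c3=1.
Step 36. [r3c7∈{9}] r3c7's peers cover all but 9 ⇒ r3c7=9.
Step 37. [r8c9∈{9}] r8c9 has the single candidate 9 ⇒ r8c9=9.
Step 38. [r1c4∈{5}] only 5 remains possible at r1c4 ⇒ r1c4=5.
Step 39. [r9c9∈{6}] r9c9 is down to just 6, so r9c9=6.

Answer: 6 2 8 5 7 9 1 4 3 / 1 9 4 2 3 8 7 6 5 / 7 3 5 6 1 4 9 8 2 / 8 4 2 3 5 1 6 9 7 / 3 5 1 7 9 6 4 2 8 / 9 7 6 8 4 2 3 5 1 / 2 6 9 1 8 3 5 7 4 / 5 8 3 4 6 7 2 1 9 / 4 1 7 9 2 5 8 3 6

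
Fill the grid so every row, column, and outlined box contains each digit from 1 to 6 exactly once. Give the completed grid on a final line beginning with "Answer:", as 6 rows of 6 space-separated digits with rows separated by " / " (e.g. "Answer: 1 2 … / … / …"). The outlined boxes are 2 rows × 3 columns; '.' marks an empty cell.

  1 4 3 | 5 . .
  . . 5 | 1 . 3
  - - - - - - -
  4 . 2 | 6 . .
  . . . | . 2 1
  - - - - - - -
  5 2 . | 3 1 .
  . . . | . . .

Step 1. [r2c2∈{6}] r2c2's peers cover all but 6, so r2c2=6.
Step 2. [r4c3∈{6}] r4c3's peers cover all but 6. So r4c3=6.
Step 3. [r5c6∈{4,6}] r5c6 is the only open cell in row 5 admitting 6. So r5c6=6.
Step 4. [r6c6∈{2,4,5}] 4 has one home in col 6: r6c6. So r6c6=4.
Step 5. [r3c2∈{1,3,5}] 1 has one home in row 3: r3c2 ⇒ r3c2=1.
Step 6. [r6c2∈{3}] r6c2's peers cover all but 3 ⇒ r6c2=3.
Step 7. [r3c6∈{5}] r3c6 is down to just 5. So r3c6=5.
Step 8. [r1c5∈{6}] only 6 remains possible at r1c5, so r1c5=6.
Step 9. [r6c3∈{1}] nothing but 1 survives at r6c3 ⇒ r6c3=1.
Step 10. [r4c1∈{3}] r4c1's peers cover all but 3, so r4c1=3.
Step 11. [r3c5∈{3}] r3c5's peers cover all but 3. So r3c5=3.
Step 12. [r4c2∈{5}] r4c2's peers cover all but 5. So r4c2=5.
Step 13. [r6c1∈{6}] r6c1's peers cover all but 6, so r6c1=6.
Step 14. [r2c1∈{2}] r2c1 has the single candidate 2, so r2c1=2.
Step 15. [r5c3∈{4}] r5c3 has the single candidate 4 ⇒ r5c3=4.
Step 16. [r1c6∈{2}] r1c6 is down to just 2, so r1c6=2.
Step 17. [r6c4∈{2}] only 2 remains possible at r6c4 ⇒ r6c4=2.
Step 18. [r4c4∈{4}] nothing but 4 survives at r4c4 ⇒ r4c4=4.
Step 19. [r2c5∈{4}] nothing but 4 survives at r2c5. So r2c5=4.
Step 20. [r6c5∈{5}] nothing but 5 survives at r6c5, so r6c5=5.

Answer: 1 4 3 5 6 2 / 2 6 5 1 4 3 / 4 1 2 6 3 5 / 3 5 6 4 2 1 / 5 2 4 3 1 6 / 6 3 1 2 5 4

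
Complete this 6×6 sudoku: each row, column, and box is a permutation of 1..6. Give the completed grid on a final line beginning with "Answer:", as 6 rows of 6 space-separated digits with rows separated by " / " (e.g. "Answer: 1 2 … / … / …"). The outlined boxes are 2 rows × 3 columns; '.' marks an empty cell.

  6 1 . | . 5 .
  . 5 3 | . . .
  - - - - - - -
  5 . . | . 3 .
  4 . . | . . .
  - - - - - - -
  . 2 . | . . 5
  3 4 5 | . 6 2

Step 1. [r3c2∈{6}] r3c2 has the single candidate 6 ⇒ r3c2=6.
Step 2. [r6c4∈{1}] r6c4 has the single candidate 1. So r6c4=1.
Step 3. [r2c1∈{2}] nothing but 2 survives at r2c1 ⇒ r2c1=2.
Step 4. [r4c5∈{1,2}] 2 has one home in col 5: r4c5. So r4c5=2.
Step 5. [r3c4∈{4}] r3c4 has the single candidate 4 ⇒ r3c4=4.
Step 6. [r3c6∈{1}] r3c6's peers cover all but 1, so r3c6=1.
Step 7. [r4c6∈{6}] r4c6's peers cover all but 6. So r4c6=6.
Step 8. [r2c6∈{4}] r2c6's peers cover all but 4, so r2c6=4.
Step 9. [r5c4∈{3}] r5c4 is down to just 3, so r5c4=3.
Step 10. [r4c3∈{1}] r4c3's peers cover all but 1, so r4c3=1.
Step 11. [r1c4∈{2}] r1c4 is down to just 2. So r1c4=2.
Step 12. [r4c4∈{5}] r4c4 has the single candidate 5, so r4c4=5.
Step 13. [r5c3∈{6}] r5c3's peers cover all but 6 ⇒ r5c3=6.
Step 14. [r4c2∈{3}] nothing but 3 survives at r4c2 ⇒ r4c2=3.
Step 15. [r2c5∈{1}] r2c5 is down to just 1 ⇒ r2c5=1.
Step 16. [r3c3∈{2}] nothing but 2 survives at r3c3. So r3c3=2.
Step 17. [r5c1∈{1}] nothing but 1 survives at r5c1, so r5c1=1.
Step 18. [r1c3∈{4}] nothing but 4 survives at r1c3 ⇒ r1c3=4.
Step 19. [r2c4∈{6}] nothing but 6 survives at r2c4 ⇒ r2c4=6.
Step 20. [r1c6∈{3}] r1c6 has the single candidate 3. So r1c6=3.
Step 21. [r5c5∈{4}] r5c5 is down to just 4. So r5c5=4.

Answer: 6 1 4 2 5 3 / 2 5 3 6 1 4 / 5 6 2 4 3 1 / 4 3 1 5 2 6 / 1 2 6 3 4 5 / 3 4 5 1 6 2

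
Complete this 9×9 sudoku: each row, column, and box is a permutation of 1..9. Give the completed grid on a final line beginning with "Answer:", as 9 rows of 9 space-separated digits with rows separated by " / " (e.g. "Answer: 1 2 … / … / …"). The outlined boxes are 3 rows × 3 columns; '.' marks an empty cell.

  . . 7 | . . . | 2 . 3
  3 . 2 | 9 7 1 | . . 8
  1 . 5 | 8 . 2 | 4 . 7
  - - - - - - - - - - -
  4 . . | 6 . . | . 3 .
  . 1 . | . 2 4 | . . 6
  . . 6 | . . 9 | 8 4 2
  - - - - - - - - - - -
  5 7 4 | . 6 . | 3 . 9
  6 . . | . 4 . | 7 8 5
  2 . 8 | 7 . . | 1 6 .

Step 1. [r1c5∈{5}] r1c5 has the single candidate 5. So r1c5=5.
Step 2. [r4c3∈{9}] nothing but 9 survives at r4c3. So r4c3=9.
Step 3. [r8c6∈{3}] r8c6's peers cover all but 3, so r8c6=3.
Step 4. [r4c7∈{5}] r4c7 has the single candidate 5 ⇒ r4c7=5.
Step 5. [r1c1∈{8,9}] across col 1, 9 lands solely at r1c1. So r1c1=9.
Step 6. [r4c5∈{1,8}] in col 5, 8 fits only at r4c5. So r4c5=8.
Step 7. [r7c4∈{1,2}] r7c4 is the only open cell in row 7 admitting 1, so r7c4=1.
Step 8. [r3c2∈{6}] r3c2's peers cover all but 6 ⇒ r3c2=6.
Step 9. [r5c4∈{3,5}] in row 5, 5 fits only at r5c4, so r5c4=5.
Step 10. [r9c2∈{3,9}] in row 9, 3 fits only at r9c2. So r9c2=3.
Step 11. [r5c8∈{7,9}] across col 8, 7 lands solely at r5c8, so r5c8=7.
Step 12. [r3c5∈{3}] r3c5's peers cover all but 3, so r3c5=3.
Step 13. [r1c4∈{4}] nothing but 4 survives at r1c4. So r1c4=4.
Step 14. [r2c8∈{5}] r2c8 is down to just 5. So r2c8=5.
Step 15. [r8c3∈{1}] r8c3 has the single candidate 1 ⇒ r8c3=1.
Step 16. [r2c2∈{4}] only 4 remains possible at r2c2 ⇒ r2c2=4.
Step 17. [r7c6∈{8}] r7c6 is down to just 8, so r7c6=8.
Step 18. [r9c5∈{9}] only 9 remains possible at r9c5 ⇒ r9c5=9.
Step 19. [r6c2∈{5}] r6c2 has the single candidate 5. So r6c2=5.
Step 20. [r5c1∈{8}] nothing but 8 survives at r5c1. So r5c1=8.
Step 21. [r6c5∈{1}] only 1 remains possible at r6c5, so r6c5=1.
Step 22. [r6c4∈{3}] r6c4 is down to just 3 ⇒ r6c4=3.
Step 23. [r1c6∈{6}] r1c6 is down to just 6. So r1c6=6.
Step 24. [r4c9∈{1}] only 1 remains possible at r4c9 ⇒ r4c9=1.
Step 25. [r2c7∈{6}] nothing but 6 survives at r2c7. So r2c7=6.
Step 26. [r8c2∈{9}] r8c2 has the single candidate 9. So r8c2=9.
Step 27. [r5c3∈{3}] r5c3 has the single candidate 3, so r5c3=3.
Step 28. [r6c1∈{7}] nothing but 7 survives at r6c1, so r6c1=7.
Step 29. [r4c6∈{7}] r4c6 has the single candidate 7 ⇒ r4c6=7.
Step 30. [r7c8∈{2}] nothing but 2 survives at r7c8 ⇒ r7c8=2.
Step 31. [r9c9∈{4}] r9c9 is down to just 4, so r9c9=4.
Step 32. [r8c4∈{2}] r8c4 is down to just 2. So r8c4=2.
Step 33. [r1c8∈{1}] nothing but 1 survives at r1c8. So r1c8=1.
Step 34. [r4c2∈{2}] only 2 remains possible at r4c2 ⇒ r4c2=2.
Step 35. [r5c7∈{9}] r5c7's peers cover all but 9, so r5c7=9.
Step 36. [r9c6∈{5}] only 5 remains possible at r9c6 ⇒ r9c6=5.
Step 37. [r1c2∈{8}] nothing but 8 survives at r1c2, so r1c2=8.
Step 38. [r3c8∈{9}] r3c8's peers cover all but 9. So r3c8=9.

Answer: 9 8 7 4 5 6 2 1 3 / 3 4 2 9 7 1 6 5 8 / 1 6 5 8 3 2 4 9 7 / 4 2 9 6 8 7 5 3 1 / 8 1 3 5 2 4 9 7 6 / 7 5 6 3 1 9 8 4 2 / 5 7 4 1 6 8 3 2 9 / 6 9 1 2 4 3 7 8 5 / 2 3 8 7 9 5 1 6 4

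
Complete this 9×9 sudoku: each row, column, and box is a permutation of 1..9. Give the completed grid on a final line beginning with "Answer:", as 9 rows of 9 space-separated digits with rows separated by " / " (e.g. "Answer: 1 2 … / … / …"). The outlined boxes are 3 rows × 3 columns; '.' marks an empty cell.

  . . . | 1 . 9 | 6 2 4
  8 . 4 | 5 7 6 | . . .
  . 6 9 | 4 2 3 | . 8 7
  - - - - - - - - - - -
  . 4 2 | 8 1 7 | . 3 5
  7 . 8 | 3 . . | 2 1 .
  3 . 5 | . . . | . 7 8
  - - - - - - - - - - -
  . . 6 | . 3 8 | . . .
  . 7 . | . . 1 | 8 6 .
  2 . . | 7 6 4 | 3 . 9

Step 1. [r6c2∈{1,9}] across row 6, 1 lands solely at r6c2. So r6c2=1.
Step 2. [r1c1∈{5}] r1c1 is down to just 5. So r1c1=5.
Step 3. [r5c5∈{4,5,9}] across row 5, 4 lands solely at r5c5, so r5c5=4.
Step 4. [r7c7∈{1,4,5,7}] row 7 places 7 nowhere but r7c7, so r7c7=7.
Step 5. [r7c9∈{1,2}] across box 9, 1 lands solely at r7c9 ⇒ r7c9=1.
Step 6. [r4c7∈{9}] r4c7 is down to just 9. So r4c7=9.
Step 7. [r7c4∈{2,9}] in row 7, 2 fits only at r7c4. So r7c4=2.
Step 8. [r8c4∈{9}] nothing but 9 survives at r8c4 ⇒ r8c4=9.
Step 9. [r7c1∈{4,9}] in col 1, 9 fits only at r7c1 ⇒ r7c1=9.
Step 10. [r9c8∈{5}] r9c8 is down to just 5. So r9c8=5.
Step 11. [r1c2∈{3}] r1c2 is down to just 3 ⇒ r1c2=3.
Step 12. [r3c7∈{1,5}] across row 3, 5 lands solely at r3c7. So r3c7=5.
Step 13. [r6c7∈{4}] r6c7's peers cover all but 4 ⇒ r6c7=4.
Step 14. [r2c8∈{9}] nothing but 9 survives at r2c8, so r2c8=9.
Step 15. [r7c8∈{4}] nothing but 4 survives at r7c8. So r7c8=4.
Step 16. [r7c2∈{5}] r7c2's peers cover all but 5. So r7c2=5.
Step 17. [r6c4∈{6}] only 6 remains possible at r6c4. So r6c4=6.
Step 18. [r5c6∈{5}] r5c6's peers cover all but 5, so r5c6=5.
Step 19. [r9c3∈{1}] r9c3's peers cover all but 1 ⇒ r9c3=1.
Step 20. [r5c9∈{6}] r5c9 is down to just 6, so r5c9=6.
Step 21. [r9c2∈{8}] only 8 remains possible at r9c2. So r9c2=8.
Step 22. [r4c1∈{6}] nothing but 6 survives at r4c1. So r4c1=6.
Step 23. [r8c9∈{2}] r8c9 has the single candidate 2, so r8c9=2.
Step 24. [r2c9∈{3}] r2c9's peers cover all but 3. So r2c9=3.
Step 25. [r3c1∈{1}] r3c1 is down to just 1 ⇒ r3c1=1.
Step 26. [r8c1∈{4}] r8c1's peers cover all but 4, so r8c1=4.
Step 27. [r2c2∈{2}] only 2 remains possible at r2c2. So r2c2=2.
Step 28. [r8c5∈{5}] only 5 remains possible at r8c5, so r8c5=5.
Step 29. [r1c5∈{8}] r1c5 is down to just 8, so r1c5=8.
Step 30. [r2c7∈{1}] r2c7's peers cover all but 1. So r2c7=1.
Step 31. [r8c3∈{3}] nothing but 3 survives at r8c3. So r8c3=3.
Step 32. [r5c2∈{9}] r5c2 is down to just 9, so r5c2=9.
Step 33. [r6c6∈{2}] r6c6's peers cover all but 2, so r6c6=2.
Step 34. [r6c5∈{9}] only 9 remains possible at r6c5, so r6c5=9.
Step 35. [r1c3∈{7}] r1c3's peers cover all but 7 ⇒ r1c3=7.

Answer: 5 3 7 1 8 9 6 2 4 / 8 2 4 5 7 6 1 9 3 / 1 6 9 4 2 3 5 8 7 / 6 4 2 8 1 7 9 3 5 / 7 9 8 3 4 5 2 1 6 / 3 1 5 6 9 2 4 7 8 / 9 5 6 2 3 8 7 4 1 / 4 7 3 9 5 1 8 6 2 / 2 8 1 7 6 4 3 5 9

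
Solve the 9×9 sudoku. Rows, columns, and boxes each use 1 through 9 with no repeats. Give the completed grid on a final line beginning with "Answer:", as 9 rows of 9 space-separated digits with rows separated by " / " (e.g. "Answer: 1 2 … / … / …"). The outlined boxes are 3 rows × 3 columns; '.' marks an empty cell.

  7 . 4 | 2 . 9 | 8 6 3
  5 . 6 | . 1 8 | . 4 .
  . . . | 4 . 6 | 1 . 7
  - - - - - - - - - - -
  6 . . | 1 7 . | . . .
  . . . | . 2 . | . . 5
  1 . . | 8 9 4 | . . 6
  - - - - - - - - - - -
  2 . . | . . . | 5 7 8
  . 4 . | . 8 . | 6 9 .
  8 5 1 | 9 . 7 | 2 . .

Step 1. [r5c6∈{3}] r5c6's peers cover all but 3, so r5c6=3.
Step 2. [r8c1∈{3}] r8c1 has the single candidate 3, so r8c1=3.
Step 3. [r2c7∈{9}] r2c7 is down to just 9, so r2c7=9.
Step 4. [r6c3∈{2,3,5,7}] r6c3 is the only open cell in row 6 admitting 5, so r6c3=5.
Step 5. [r4c9∈{2,4,9}] r4c9 is the only open cell in col 9 admitting 9. So r4c9=9.
Step 6. [r9c5∈{3,4,6}] in row 9, 6 fits only at r9c5. So r9c5=6.
Step 7. [r7c3∈{9}] nothing but 9 survives at r7c3. So r7c3=9.
Step 8. [r8c6∈{1,2,5}] 2 has one home in row 8: r8c6, so r8c6=2.
Step 9. [r3c1∈{9}] r3c1 is down to just 9. So r3c1=9.
Step 10. [r7c4∈{3}] r7c4's peers cover all but 3, so r7c4=3.
Step 11. [r2c2∈{2,3}] 3 has one home in row 2: r2c2. So r2c2=3.
Step 12. [r4c3∈{2,3,8}] col 3 places 3 nowhere but r4c3 ⇒ r4c3=3.
Step 13. [r3c3∈{2,8}] across col 3, 2 lands solely at r3c3 ⇒ r3c3=2.
Step 14. [r5c3∈{7,8}] across col 3, 8 lands solely at r5c3. So r5c3=8.
Step 15. [r4c2∈{2}] r4c2's peers cover all but 2, so r4c2=2.
Step 16. [r6c7∈{3,7}] in col 7, 3 fits only at r6c7 ⇒ r6c7=3.
Step 17. [r5c7∈{4,7}] col 7 places 7 nowhere but r5c7 ⇒ r5c7=7.
Step 18. [r3c5∈{3,5}] r3c5 is the only open cell in row 3 admitting 3, so r3c5=3.
Step 19. [r8c9∈{1}] r8c9's peers cover all but 1, so r8c9=1.
Step 20. [r6c8∈{2}] r6c8 has the single candidate 2 ⇒ r6c8=2.
Step 21. [r2c9∈{2}] r2c9's peers cover all but 2 ⇒ r2c9=2.
Step 22. [r4c6∈{5}] r4c6 is down to just 5, so r4c6=5.
Step 23. [r8c4∈{5}] only 5 remains possible at r8c4. So r8c4=5.
Step 24. [r3c8∈{5}] r3c8's peers cover all but 5, so r3c8=5.
Step 25. [r4c7∈{4}] only 4 remains possible at r4c7. So r4c7=4.
Step 26. [r7c5∈{4}] r7c5 is down to just 4, so r7c5=4.
Step 27. [r1c2∈{1}] nothing but 1 survives at r1c2. So r1c2=1.
Step 28. [r3c2∈{8}] r3c2 is down to just 8 ⇒ r3c2=8.
Step 29. [r5c2∈{9}] nothing but 9 survives at r5c2. So r5c2=9.
Step 30. [r9c9∈{4}] only 4 remains possible at r9c9. So r9c9=4.
Step 31. [r4c8∈{8}] r4c8's peers cover all but 8, so r4c8=8.
Step 32. [r2c4∈{7}] nothing but 7 survives at r2c4 ⇒ r2c4=7.
Step 33. [r6c2∈{7}] only 7 remains possible at r6c2, so r6c2=7.
Step 34. [r5c4∈{6}] only 6 remains possible at r5c4, so r5c4=6.
Step 35. [r5c8∈{1}] only 1 remains possible at r5c8 ⇒ r5c8=1.
Step 36. [r9c8∈{3}] r9c8 has the single candidate 3. So r9c8=3.
Step 37. [r5c1∈{4}] r5c1's peers cover all but 4 ⇒ r5c1=4.
Step 38. [r7c6∈{1}] nothing but 1 survives at r7c6. So r7c6=1.
Step 39. [r1c5∈{5}] nothing but 5 survives at r1c5 ⇒ r1c5=5.
Step 40. [r8c3∈{7}] r8c3 is down to just 7 ⇒ r8c3=7.
Step 41. [r7c2∈{6}] nothing but 6 survives at r7c2 ⇒ r7c2=6.

Answer: 7 1 4 2 5 9 8 6 3 / 5 3 6 7 1 8 9 4 2 / 9 8 2 4 3 6 1 5 7 / 6 2 3 1 7 5 4 8 9 / 4 9 8 6 2 3 7 1 5 / 1 7 5 8 9 4 3 2 6 / 2 6 9 3 4 1 5 7 8 / 3 4 7 5 8 2 6 9 1 / 8 5 1 9 6 7 2 3 4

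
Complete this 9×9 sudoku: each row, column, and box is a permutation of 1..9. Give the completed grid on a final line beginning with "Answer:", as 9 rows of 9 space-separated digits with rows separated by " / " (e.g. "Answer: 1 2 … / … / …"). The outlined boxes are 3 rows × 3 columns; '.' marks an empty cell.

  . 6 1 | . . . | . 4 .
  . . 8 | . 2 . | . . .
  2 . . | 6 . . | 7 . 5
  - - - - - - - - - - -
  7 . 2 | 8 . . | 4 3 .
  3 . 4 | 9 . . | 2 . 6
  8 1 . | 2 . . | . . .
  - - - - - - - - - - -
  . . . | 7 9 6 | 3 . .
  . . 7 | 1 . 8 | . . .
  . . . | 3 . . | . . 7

Step 1. [r5c2∈{5}] nothing but 5 survives at r5c2 ⇒ r5c2=5.
Step 2. [r6c9∈{9}] only 9 remains possible at r6c9, so r6c9=9.
Step 3. [r2c4∈{4,5}] across col 4, 4 lands solely at r2c4, so r2c4=4.
Step 4. [r3c2∈{3,4,9}] in row 3, 4 fits only at r3c2. So r3c2=4.
Step 5. [r4c9∈{1}] r4c9 is down to just 1. So r4c9=1.
Step 6. [r4c6∈{5}] only 5 remains possible at r4c6. So r4c6=5.
Step 7. [r7c3∈{5}] only 5 remains possible at r7c3 ⇒ r7c3=5.
Step 8. [r1c9∈{2,3,8}] 2 has one home in row 1: r1c9 ⇒ r1c9=2.
Step 9. [r7c9∈{4,8}] in col 9, 8 fits only at r7c9 ⇒ r7c9=8.
Step 10. [r3c3∈{3,9}] col 3 places 3 nowhere but r3c3. So r3c3=3.
Step 11. [r9c3∈{6,9}] col 3 places 9 nowhere but r9c3 ⇒ r9c3=9.
Step 12. [r7c1∈{1,4}] row 7 places 4 nowhere but r7c1 ⇒ r7c1=4.
Step 13. [r7c8∈{1,2}] r7c8 is the only open cell in row 7 admitting 1 ⇒ r7c8=1.
Step 14. [r9c6∈{2,4}] r9c6 is the only open cell in col 6 admitting 2 ⇒ r9c6=2.
Step 15. [r8c8∈{2,5,6,9}] in col 8, 2 fits only at r8c8. So r8c8=2.
Step 16. [r8c7∈{5,6,9}] r8c7 is the only open cell in row 8 admitting 9 ⇒ r8c7=9.
Step 17. [r8c5∈{4,5}] row 8 places 5 nowhere but r8c5. So r8c5=5.
Step 18. [r6c6∈{3,4,7}] across col 6, 4 lands solely at r6c6, so r6c6=4.
Step 19. [r6c5∈{3,6,7}] row 6 places 3 nowhere but r6c5, so r6c5=3.
Step 20. [r1c6∈{3,7,9}] row 1 places 3 nowhere but r1c6, so r1c6=3.
Step 21. [r1c1∈{5,9}] r1c1 is the only open cell in row 1 admitting 9, so r1c1=9.
Step 22. [r1c5∈{7,8}] r1c5 is the only open cell in row 1 admitting 7, so r1c5=7.
Step 23. [r5c8∈{7,8}] 8 has one home in row 5: r5c8. So r5c8=8.
Step 24. [r5c5∈{1}] r5c5 is down to just 1 ⇒ r5c5=1.
Step 25. [r6c7∈{5}] r6c7's peers cover all but 5, so r6c7=5.
Step 26. [r9c7∈{6}] r9c7 is down to just 6, so r9c7=6.
Step 27. [r3c8∈{9}] only 9 remains possible at r3c8. So r3c8=9.
Step 28. [r2c6∈{1,9}] r2c6 is the only open cell in row 2 admitting 9, so r2c6=9.
Step 29. [r2c7∈{1}] r2c7's peers cover all but 1. So r2c7=1.
Step 30. [r9c8∈{5}] r9c8's peers cover all but 5. So r9c8=5.
Step 31. [r2c9∈{3}] r2c9 is down to just 3. So r2c9=3.
Step 32. [r8c2∈{3}] r8c2 is down to just 3. So r8c2=3.
Step 33. [r8c1∈{6}] r8c1's peers cover all but 6, so r8c1=6.
Step 34. [r5c6∈{7}] r5c6 has the single candidate 7 ⇒ r5c6=7.
Step 35. [r3c5∈{8}] r3c5 is down to just 8, so r3c5=8.
Step 36. [r6c3∈{6}] r6c3 is down to just 6, so r6c3=6.
Step 37. [r2c8∈{6}] nothing but 6 survives at r2c8 ⇒ r2c8=6.
Step 38. [r3c6∈{1}] nothing but 1 survives at r3c6 ⇒ r3c6=1.
Step 39. [r9c5∈{4}] r9c5's peers cover all but 4 ⇒ r9c5=4.
Step 40. [r1c4∈{5}] only 5 remains possible at r1c4 ⇒ r1c4=5.
Step 41. [r9c2∈{8}] r9c2 has the single candidate 8 ⇒ r9c2=8.
Step 42. [r1c7∈{8}] nothing but 8 survives at r1c7 ⇒ r1c7=8.
Step 43. [r2c1∈{5}] nothing but 5 survives at r2c1. So r2c1=5.
Step 44. [r4c2∈{9}] r4c2 is down to just 9 ⇒ r4c2=9.
Step 45. [r2c2∈{7}] r2c2 is down to just 7 ⇒ r2c2=7.
Step 46. [r6c8∈{7}] r6c8 has the single candidate 7, so r6c8=7.
Step 47. [r7c2∈{2}] r7c2 has the single candidate 2 ⇒ r7c2=2.
Step 48. [r8c9∈{4}] r8c9 is down to just 4, so r8c9=4.
Step 49. [r9c1∈{1}] r9c1 has the single candidate 1, so r9c1=1.
Step 50. [r4c5∈{6}] r4c5's peers cover all but 6, so r4c5=6.

Answer: 9 6 1 5 7 3 8 4 2 / 5 7 8 4 2 9 1 6 3 / 2 4 3 6 8 1 7 9 5 / 7 9 2 8 6 5 4 3 1 / 3 5 4 9 1 7 2 8 6 / 8 1 6 2 3 4 5 7 9 / 4 2 5 7 9 6 3 1 8 / 6 3 7 1 5 8 9 2 4 / 1 8 9 3 4 2 6 5 7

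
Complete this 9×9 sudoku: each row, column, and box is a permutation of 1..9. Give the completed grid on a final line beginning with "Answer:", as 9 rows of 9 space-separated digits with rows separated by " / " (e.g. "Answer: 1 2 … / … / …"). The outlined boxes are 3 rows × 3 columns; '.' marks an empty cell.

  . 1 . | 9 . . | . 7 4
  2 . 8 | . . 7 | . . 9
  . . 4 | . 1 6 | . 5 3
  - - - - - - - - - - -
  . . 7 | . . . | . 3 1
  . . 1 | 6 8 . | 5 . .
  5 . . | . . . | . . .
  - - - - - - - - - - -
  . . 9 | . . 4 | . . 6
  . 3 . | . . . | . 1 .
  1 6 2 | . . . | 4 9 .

Step 1. [r8c3∈{5}] r8c3 is down to just 5 ⇒ r8c3=5.
Step 2. [r7c4∈{1,2,3,5,7,8}] row 7 places 1 nowhere but r7c4, so r7c4=1.
Step 3. [r7c5∈{2,3,5,7}] row 7 places 5 nowhere but r7c5. So r7c5=5.
Step 4. [r5c9∈{2,7}] in row 5, 7 fits only at r5c9. So r5c9=7.
Step 5. [r1c6∈{2,3,5,8}] in row 1, 5 fits only at r1c6 ⇒ r1c6=5.
Step 6. [r1c7∈{2,6,8}] 8 has one home in row 1: r1c7. So r1c7=8.
Step 7. [r3c7∈{2}] r3c7 has the single candidate 2, so r3c7=2.
Step 8. [r7c8∈{2,8}] across row 7, 2 lands solely at r7c8 ⇒ r7c8=2.
Step 9. [r6c9∈{2,8}] 2 has one home in col 9: r6c9, so r6c9=2.
Step 10. [r8c9∈{8}] nothing but 8 survives at r8c9 ⇒ r8c9=8.
Step 11. [r8c7∈{7}] only 7 remains possible at r8c7 ⇒ r8c7=7.
Step 12. [r5c8∈{4}] only 4 remains possible at r5c8, so r5c8=4.
Step 13. [r1c5∈{2,3}] 2 has one home in row 1: r1c5 ⇒ r1c5=2.
Step 14. [r8c4∈{2}] r8c4 has the single candidate 2 ⇒ r8c4=2.
Step 15. [r8c6∈{9}] r8c6's peers cover all but 9 ⇒ r8c6=9.
Step 16. [r4c6∈{2}] r4c6's peers cover all but 2. So r4c6=2.
Step 17. [r5c6∈{3}] r5c6 has the single candidate 3. So r5c6=3.
Step 18. [r5c1∈{9}] only 9 remains possible at r5c1, so r5c1=9.
Step 19. [r6c3∈{3,6}] r6c3 is the only open cell in row 6 admitting 3 ⇒ r6c3=3.
Step 20. [r4c1∈{4,6,8}] 6 has one home in box 4: r4c1. So r4c1=6.
Step 21. [r4c2∈{4,8}] across row 4, 8 lands solely at r4c2. So r4c2=8.
Step 22. [r6c2∈{4}] r6c2's peers cover all but 4 ⇒ r6c2=4.
Step 23. [r2c8∈{6}] r2c8 is down to just 6. So r2c8=6.
Step 24. [r6c4∈{7}] r6c4's peers cover all but 7. So r6c4=7.
Step 25. [r7c2∈{7}] only 7 remains possible at r7c2 ⇒ r7c2=7.
Step 26. [r6c5∈{9}] only 9 remains possible at r6c5. So r6c5=9.
Step 27. [r4c5∈{4}] nothing but 4 survives at r4c5. So r4c5=4.
Step 28. [r2c5∈{3}] r2c5 has the single candidate 3, so r2c5=3.
Step 29. [r9c4∈{3,8}] 3 has one home in row 9: r9c4. So r9c4=3.
Step 30. [r1c1∈{3}] r1c1's peers cover all but 3, so r1c1=3.
Step 31. [r4c4∈{5}] r4c4 has the single candidate 5 ⇒ r4c4=5.
Step 32. [r5c2∈{2}] only 2 remains possible at r5c2. So r5c2=2.
Step 33. [r6c6∈{1}] nothing but 1 survives at r6c6, so r6c6=1.
Step 34. [r2c4∈{4}] only 4 remains possible at r2c4 ⇒ r2c4=4.
Step 35. [r8c5∈{6}] nothing but 6 survives at r8c5 ⇒ r8c5=6.
Step 36. [r2c2∈{5}] r2c2 has the single candidate 5 ⇒ r2c2=5.
Step 37. [r9c9∈{5}] r9c9 has the single candidate 5, so r9c9=5.
Step 38. [r4c7∈{9}] r4c7 is down to just 9. So r4c7=9.
Step 39. [r8c1∈{4}] only 4 remains possible at r8c1 ⇒ r8c1=4.
Step 40. [r6c7∈{6}] r6c7's peers cover all but 6, so r6c7=6.
Step 41. [r7c1∈{8}] nothing but 8 survives at r7c1. So r7c1=8.
Step 42. [r6c8∈{8}] only 8 remains possible at r6c8, so r6c8=8.
Step 43. [r9c6∈{8}] r9c6's peers cover all but 8 ⇒ r9c6=8.
Step 44. [r3c1∈{7}] r3c1 is down to just 7 ⇒ r3c1=7.
Step 45. [r3c4∈{8}] only 8 remains possible at r3c4. So r3c4=8.
Step 46. [r2c7∈{1}] r2c7 is down to just 1, so r2c7=1.
Step 47. [r9c5∈{7}] only 7 remains possible at r9c5, so r9c5=7.
Step 48. [r1c3∈{6}] r1c3's peers cover all but 6, so r1c3=6.
Step 49. [r7c7∈{3}] nothing but 3 survives at r7c7, so r7c7=3.
Step 50. [r3c2∈{9}] r3c2 has the single candidate 9, so r3c2=9.

Answer: 3 1 6 9 2 5 8 7 4 / 2 5 8 4 3 7 1 6 9 / 7 9 4 8 1 6 2 5 3 / 6 8 7 5 4 2 9 3 1 / 9 2 1 6 8 3 5 4 7 / 5 4 3 7 9 1 6 8 2 / 8 7 9 1 5 4 3 2 6 / 4 3 5 2 6 9 7 1 8 / 1 6 2 3 7 8 4 9 5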